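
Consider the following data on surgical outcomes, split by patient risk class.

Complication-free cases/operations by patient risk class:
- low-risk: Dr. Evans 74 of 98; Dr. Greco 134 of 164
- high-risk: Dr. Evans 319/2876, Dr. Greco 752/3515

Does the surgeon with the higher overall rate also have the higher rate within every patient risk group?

Yes

Low-risk: Dr. Evans 74/98 = 75.5%, Dr. Greco 134/164 = 81.7% → Dr. Greco
High-risk: Dr. Evans 319/2876 = 11.1%, Dr. Greco 752/3515 = 21.4% → Dr. Greco
Overall: Dr. Evans 393/2974 = 13.2%, Dr. Greco 886/3679 = 24.1% → Dr. Greco
Dr. Greco wins overall and in every patient risk group — no reversal.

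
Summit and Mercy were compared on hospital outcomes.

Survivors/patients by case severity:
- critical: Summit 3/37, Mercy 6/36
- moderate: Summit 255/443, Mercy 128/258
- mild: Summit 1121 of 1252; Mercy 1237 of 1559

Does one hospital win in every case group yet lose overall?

No

Critical: Summit 3/37 = 8.1%, Mercy 6/36 = 16.7% → Mercy
Moderate: Summit 255/443 = 57.6%, Mercy 128/258 = 49.6% → Summit
Mild: Summit 1121/1252 = 89.5%, Mercy 1237/1559 = 79.3% → Summit
Overall: Summit 1379/1732 = 79.6%, Mercy 1371/1853 = 74.0% → Summit
Neither sweeps: Summit wins 2 of 3 groups, Mercy wins 1. Summit wins overall but not every group — no Simpson reversal.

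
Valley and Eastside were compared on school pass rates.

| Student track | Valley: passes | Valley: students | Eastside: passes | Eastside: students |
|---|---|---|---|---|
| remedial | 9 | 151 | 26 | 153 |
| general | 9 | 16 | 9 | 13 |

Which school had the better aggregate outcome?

Remedial: Valley 9/151 = 6.0%, Eastside 26/153 = 17.0% → Eastside
General: Valley 9/16 = 56.2%, Eastside 9/13 = 69.2% → Eastside
Overall: Valley 18/167 = 10.8%, Eastside 35/166 = 21.1% → Eastside

Eastside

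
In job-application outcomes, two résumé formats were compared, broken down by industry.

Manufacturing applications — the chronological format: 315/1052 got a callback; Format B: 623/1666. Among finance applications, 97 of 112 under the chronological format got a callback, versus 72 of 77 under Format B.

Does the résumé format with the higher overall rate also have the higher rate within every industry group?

Yes

Manufacturing: the chronological format 315/1052 = 29.9%, Format B 623/1666 = 37.4% → Format B
Finance: the chronological format 97/112 = 86.6%, Format B 72/77 = 93.5% → Format B
Overall: the chronological format 412/1164 = 35.4%, Format B 695/1743 = 39.9% → Format B
Format B wins overall and in every industry group — no reversal.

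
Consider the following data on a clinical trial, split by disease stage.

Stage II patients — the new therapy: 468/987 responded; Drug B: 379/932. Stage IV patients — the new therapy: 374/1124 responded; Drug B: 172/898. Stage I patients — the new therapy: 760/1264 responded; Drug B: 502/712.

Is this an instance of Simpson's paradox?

Stage II: the new therapy 468/987 = 47.4%, Drug B 379/932 = 40.7% → the new therapy
Stage IV: the new therapy 374/1124 = 33.3%, Drug B 172/898 = 19.2% → the new therapy
Stage I: the new therapy 760/1264 = 60.1%, Drug B 502/712 = 70.5% → Drug B
Overall: the new therapy 1602/3375 = 47.5%, Drug B 1053/2542 = 41.4% → the new therapy
Neither sweeps: the new therapy wins 2 of 3 groups, Drug B wins 1. The new therapy wins overall but not every group — no Simpson reversal.

No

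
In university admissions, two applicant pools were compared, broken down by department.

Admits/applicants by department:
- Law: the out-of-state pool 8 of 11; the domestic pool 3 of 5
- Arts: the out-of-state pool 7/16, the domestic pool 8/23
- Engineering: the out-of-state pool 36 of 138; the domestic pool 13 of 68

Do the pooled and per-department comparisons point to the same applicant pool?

Yes

Law: the out-of-state pool 8/11 = 72.7%, the domestic pool 3/5 = 60.0% → the out-of-state pool
Arts: the out-of-state pool 7/16 = 43.8%, the domestic pool 8/23 = 34.8% → the out-of-state pool
Engineering: the out-of-state pool 36/138 = 26.1%, the domestic pool 13/68 = 19.1% → the out-of-state pool
Overall: the out-of-state pool 51/165 = 30.9%, the domestic pool 24/96 = 25.0% → the out-of-state pool
The out-of-state pool wins overall and in every department group — no reversal.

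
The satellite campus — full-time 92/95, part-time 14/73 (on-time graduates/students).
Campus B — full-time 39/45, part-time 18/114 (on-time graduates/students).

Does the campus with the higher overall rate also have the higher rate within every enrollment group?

Full-time: the satellite campus 92/95 = 96.8%, Campus B 39/45 = 86.7% → the satellite campus
Part-time: the satellite campus 14/73 = 19.2%, Campus B 18/114 = 15.8% → the satellite campus
Overall: the satellite campus 106/168 = 63.1%, Campus B 57/159 = 35.8% → the satellite campus
The satellite campus wins overall and in every enrollment group — no reversal.

Yes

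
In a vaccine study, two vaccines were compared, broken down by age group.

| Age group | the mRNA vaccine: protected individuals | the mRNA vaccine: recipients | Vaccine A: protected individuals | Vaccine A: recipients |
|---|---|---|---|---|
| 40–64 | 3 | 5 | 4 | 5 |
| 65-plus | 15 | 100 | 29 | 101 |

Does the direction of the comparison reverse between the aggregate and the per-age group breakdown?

40–64: the mRNA vaccine 3/5 = 60.0%, Vaccine A 4/5 = 80.0% → Vaccine A
65-plus: the mRNA vaccine 15/100 = 15.0%, Vaccine A 29/101 = 28.7% → Vaccine A
Overall: the mRNA vaccine 18/105 = 17.1%, Vaccine A 33/106 = 31.1% → Vaccine A
Vaccine A wins overall and in every age group — no reversal.

No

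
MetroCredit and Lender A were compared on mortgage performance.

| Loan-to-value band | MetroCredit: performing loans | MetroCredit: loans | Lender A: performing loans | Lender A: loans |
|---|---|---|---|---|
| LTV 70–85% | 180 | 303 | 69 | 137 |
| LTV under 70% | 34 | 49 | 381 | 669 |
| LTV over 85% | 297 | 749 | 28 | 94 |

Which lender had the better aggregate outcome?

Lender A

LTV 70–85%: MetroCredit 180/303 = 59.4%, Lender A 69/137 = 50.4% → MetroCredit
LTV under 70%: MetroCredit 34/49 = 69.4%, Lender A 381/669 = 57.0% → MetroCredit
LTV over 85%: MetroCredit 297/749 = 39.7%, Lender A 28/94 = 29.8% → MetroCredit
Overall: MetroCredit 511/1101 = 46.4%, Lender A 478/900 = 53.1% → Lender A
(MetroCredit wins every loan-to-value group but Lender A wins overall — MetroCredit's loans skew toward the low-rate LTV over 85% group.)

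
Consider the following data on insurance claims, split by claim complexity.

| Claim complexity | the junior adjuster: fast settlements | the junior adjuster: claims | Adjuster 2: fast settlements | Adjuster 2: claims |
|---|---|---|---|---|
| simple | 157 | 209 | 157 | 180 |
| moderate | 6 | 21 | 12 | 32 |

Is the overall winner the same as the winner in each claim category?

Yes

Simple: the junior adjuster 157/209 = 75.1%, Adjuster 2 157/180 = 87.2% → Adjuster 2
Moderate: the junior adjuster 6/21 = 28.6%, Adjuster 2 12/32 = 37.5% → Adjuster 2
Overall: the junior adjuster 163/230 = 70.9%, Adjuster 2 169/212 = 79.7% → Adjuster 2
Adjuster 2 wins overall and in every claim group — no reversal.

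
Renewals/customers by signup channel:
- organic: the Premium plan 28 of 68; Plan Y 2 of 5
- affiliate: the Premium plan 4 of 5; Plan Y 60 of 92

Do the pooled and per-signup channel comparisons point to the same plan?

Organic: the Premium plan 28/68 = 41.2%, Plan Y 2/5 = 40.0% → the Premium plan
Affiliate: the Premium plan 4/5 = 80.0%, Plan Y 60/92 = 65.2% → the Premium plan
Overall: the Premium plan 32/73 = 43.8%, Plan Y 62/97 = 63.9% → Plan Y
The Premium plan wins each signup group but Plan Y wins overall — the comparison reverses. The Premium plan's customers skew toward organic, which has a lower base rate.

No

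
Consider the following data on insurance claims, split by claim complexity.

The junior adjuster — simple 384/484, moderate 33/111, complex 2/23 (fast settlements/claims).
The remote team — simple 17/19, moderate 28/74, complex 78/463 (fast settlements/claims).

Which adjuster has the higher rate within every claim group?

the remote team

Simple: the junior adjuster 384/484 = 79.3%, the remote team 17/19 = 89.5% → the remote team
Moderate: the junior adjuster 33/111 = 29.7%, the remote team 28/74 = 37.8% → the remote team
Complex: the junior adjuster 2/23 = 8.7%, the remote team 78/463 = 16.8% → the remote team
The remote team has the higher rate in all 3 groups.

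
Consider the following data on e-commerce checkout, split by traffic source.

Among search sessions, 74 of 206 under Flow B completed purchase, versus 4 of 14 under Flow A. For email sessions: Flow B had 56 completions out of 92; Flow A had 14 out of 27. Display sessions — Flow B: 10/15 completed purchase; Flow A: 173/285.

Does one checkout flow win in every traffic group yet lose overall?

Yes

Search: Flow B 74/206 = 35.9%, Flow A 4/14 = 28.6% → Flow B
Email: Flow B 56/92 = 60.9%, Flow A 14/27 = 51.9% → Flow B
Display: Flow B 10/15 = 66.7%, Flow A 173/285 = 60.7% → Flow B
Overall: Flow B 140/313 = 44.7%, Flow A 191/326 = 58.6% → Flow A
Flow B wins each traffic group but Flow A wins overall — the comparison reverses. Flow B's sessions skew toward search, which has a lower base rate.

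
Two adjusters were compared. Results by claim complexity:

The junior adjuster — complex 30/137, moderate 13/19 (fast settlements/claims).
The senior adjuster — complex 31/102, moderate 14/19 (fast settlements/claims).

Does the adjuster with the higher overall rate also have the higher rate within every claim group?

Complex: the junior adjuster 30/137 = 21.9%, the senior adjuster 31/102 = 30.4% → the senior adjuster
Moderate: the junior adjuster 13/19 = 68.4%, the senior adjuster 14/19 = 73.7% → the senior adjuster
Overall: the junior adjuster 43/156 = 27.6%, the senior adjuster 45/121 = 37.2% → the senior adjuster
The senior adjuster wins overall and in every claim group — no reversal.

Yes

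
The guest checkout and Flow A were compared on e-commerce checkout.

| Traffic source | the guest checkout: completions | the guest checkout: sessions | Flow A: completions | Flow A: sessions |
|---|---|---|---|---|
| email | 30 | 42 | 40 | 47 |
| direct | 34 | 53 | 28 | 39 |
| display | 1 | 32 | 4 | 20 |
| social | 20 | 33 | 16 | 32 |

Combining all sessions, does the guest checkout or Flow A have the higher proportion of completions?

Email: the guest checkout 30/42 = 71.4%, Flow A 40/47 = 85.1% → Flow A
Direct: the guest checkout 34/53 = 64.2%, Flow A 28/39 = 71.8% → Flow A
Display: the guest checkout 1/32 = 3.1%, Flow A 4/20 = 20.0% → Flow A
Social: the guest checkout 20/33 = 60.6%, Flow A 16/32 = 50.0% → the guest checkout
Overall: the guest checkout 85/160 = 53.1%, Flow A 88/138 = 63.8% → Flow A
(Neither sweeps every traffic group, but Flow A has the higher pooled rate.)

Flow A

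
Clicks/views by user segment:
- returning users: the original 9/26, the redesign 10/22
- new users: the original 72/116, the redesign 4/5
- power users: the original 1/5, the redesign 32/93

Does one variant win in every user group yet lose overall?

Returning users: the original 9/26 = 34.6%, the redesign 10/22 = 45.5% → the redesign
New users: the original 72/116 = 62.1%, the redesign 4/5 = 80.0% → the redesign
Power users: the original 1/5 = 20.0%, the redesign 32/93 = 34.4% → the redesign
Overall: the original 82/147 = 55.8%, the redesign 46/120 = 38.3% → the original
The redesign wins each user group but the original wins overall — the comparison reverses. The redesign's views skew toward power users, which has a lower base rate.

Yes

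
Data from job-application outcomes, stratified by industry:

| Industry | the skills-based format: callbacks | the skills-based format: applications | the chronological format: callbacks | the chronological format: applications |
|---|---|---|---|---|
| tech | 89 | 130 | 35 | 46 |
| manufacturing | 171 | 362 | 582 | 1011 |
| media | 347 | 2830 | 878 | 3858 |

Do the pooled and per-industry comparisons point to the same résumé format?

Tech: the skills-based format 89/130 = 68.5%, the chronological format 35/46 = 76.1% → the chronological format
Manufacturing: the skills-based format 171/362 = 47.2%, the chronological format 582/1011 = 57.6% → the chronological format
Media: the skills-based format 347/2830 = 12.3%, the chronological format 878/3858 = 22.8% → the chronological format
Overall: the skills-based format 607/3322 = 18.3%, the chronological format 1495/4915 = 30.4% → the chronological format
The chronological format wins overall and in every industry group — no reversal.

Yes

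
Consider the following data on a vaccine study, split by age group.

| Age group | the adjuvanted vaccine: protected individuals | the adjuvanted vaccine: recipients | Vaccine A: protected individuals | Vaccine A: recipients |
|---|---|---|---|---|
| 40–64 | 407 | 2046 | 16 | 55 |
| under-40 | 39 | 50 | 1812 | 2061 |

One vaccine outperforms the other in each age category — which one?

Vaccine A

40–64: the adjuvanted vaccine 407/2046 = 19.9%, Vaccine A 16/55 = 29.1% → Vaccine A
Under-40: the adjuvanted vaccine 39/50 = 78.0%, Vaccine A 1812/2061 = 87.9% → Vaccine A
Vaccine A has the higher rate in both groups.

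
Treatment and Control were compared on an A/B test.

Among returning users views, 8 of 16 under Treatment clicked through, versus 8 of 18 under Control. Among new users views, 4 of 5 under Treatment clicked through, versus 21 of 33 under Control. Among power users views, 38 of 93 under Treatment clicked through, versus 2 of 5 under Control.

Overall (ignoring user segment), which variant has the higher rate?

Control

Returning users: Treatment 8/16 = 50.0%, Control 8/18 = 44.4% → Treatment
New users: Treatment 4/5 = 80.0%, Control 21/33 = 63.6% → Treatment
Power users: Treatment 38/93 = 40.9%, Control 2/5 = 40.0% → Treatment
Overall: Treatment 50/114 = 43.9%, Control 31/56 = 55.4% → Control
(Treatment wins every user group but Control wins overall — Treatment's views skew toward the low-rate power users group.)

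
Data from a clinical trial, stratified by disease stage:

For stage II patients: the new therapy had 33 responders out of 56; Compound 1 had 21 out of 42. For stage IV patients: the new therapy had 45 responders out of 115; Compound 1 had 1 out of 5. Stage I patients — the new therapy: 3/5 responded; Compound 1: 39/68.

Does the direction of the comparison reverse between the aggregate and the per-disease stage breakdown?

Yes

Stage II: the new therapy 33/56 = 58.9%, Compound 1 21/42 = 50.0% → the new therapy
Stage IV: the new therapy 45/115 = 39.1%, Compound 1 1/5 = 20.0% → the new therapy
Stage I: the new therapy 3/5 = 60.0%, Compound 1 39/68 = 57.4% → the new therapy
Overall: the new therapy 81/176 = 46.0%, Compound 1 61/115 = 53.0% → Compound 1
The new therapy wins each disease group but Compound 1 wins overall — the comparison reverses. The new therapy's patients skew toward stage IV, which has a lower base rate.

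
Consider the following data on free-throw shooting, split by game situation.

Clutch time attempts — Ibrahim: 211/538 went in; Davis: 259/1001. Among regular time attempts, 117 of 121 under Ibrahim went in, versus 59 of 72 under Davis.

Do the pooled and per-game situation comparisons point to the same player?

Yes

Clutch time: Ibrahim 211/538 = 39.2%, Davis 259/1001 = 25.9% → Ibrahim
Regular time: Ibrahim 117/121 = 96.7%, Davis 59/72 = 81.9% → Ibrahim
Overall: Ibrahim 328/659 = 49.8%, Davis 318/1073 = 29.6% → Ibrahim
Ibrahim wins overall and in every game group — no reversal.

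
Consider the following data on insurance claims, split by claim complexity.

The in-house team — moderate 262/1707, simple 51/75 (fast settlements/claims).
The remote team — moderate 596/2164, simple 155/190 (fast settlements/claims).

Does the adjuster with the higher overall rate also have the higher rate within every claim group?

Yes

Moderate: the in-house team 262/1707 = 15.3%, the remote team 596/2164 = 27.5% → the remote team
Simple: the in-house team 51/75 = 68.0%, the remote team 155/190 = 81.6% → the remote team
Overall: the in-house team 313/1782 = 17.6%, the remote team 751/2354 = 31.9% → the remote team
The remote team wins overall and in every claim group — no reversal.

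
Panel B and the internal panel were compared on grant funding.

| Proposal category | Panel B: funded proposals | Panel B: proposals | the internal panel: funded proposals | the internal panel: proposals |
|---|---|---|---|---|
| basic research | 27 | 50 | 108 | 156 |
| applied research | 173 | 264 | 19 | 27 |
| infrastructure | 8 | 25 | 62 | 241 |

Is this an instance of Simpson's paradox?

Basic research: Panel B 27/50 = 54.0%, the internal panel 108/156 = 69.2% → the internal panel
Applied research: Panel B 173/264 = 65.5%, the internal panel 19/27 = 70.4% → the internal panel
Infrastructure: Panel B 8/25 = 32.0%, the internal panel 62/241 = 25.7% → Panel B
Overall: Panel B 208/339 = 61.4%, the internal panel 189/424 = 44.6% → Panel B
Neither sweeps: Panel B wins 1 of 3 groups, the internal panel wins 2. Panel B wins overall but not every group — no Simpson reversal.

No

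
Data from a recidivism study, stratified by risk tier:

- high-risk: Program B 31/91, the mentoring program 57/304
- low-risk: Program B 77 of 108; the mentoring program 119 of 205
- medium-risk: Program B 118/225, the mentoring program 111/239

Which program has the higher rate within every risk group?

Program B

High-risk: Program B 31/91 = 34.1%, the mentoring program 57/304 = 18.8% → Program B
Low-risk: Program B 77/108 = 71.3%, the mentoring program 119/205 = 58.0% → Program B
Medium-risk: Program B 118/225 = 52.4%, the mentoring program 111/239 = 46.4% → Program B
Program B has the higher rate in all 3 groups.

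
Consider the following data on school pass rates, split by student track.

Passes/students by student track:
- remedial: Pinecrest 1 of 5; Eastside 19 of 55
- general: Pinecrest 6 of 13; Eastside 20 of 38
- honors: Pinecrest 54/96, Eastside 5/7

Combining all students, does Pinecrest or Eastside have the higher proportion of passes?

Remedial: Pinecrest 1/5 = 20.0%, Eastside 19/55 = 34.5% → Eastside
General: Pinecrest 6/13 = 46.2%, Eastside 20/38 = 52.6% → Eastside
Honors: Pinecrest 54/96 = 56.2%, Eastside 5/7 = 71.4% → Eastside
Overall: Pinecrest 61/114 = 53.5%, Eastside 44/100 = 44.0% → Pinecrest
(Eastside wins every student group but Pinecrest wins overall — Eastside's students skew toward the low-rate remedial group.)

Pinecrest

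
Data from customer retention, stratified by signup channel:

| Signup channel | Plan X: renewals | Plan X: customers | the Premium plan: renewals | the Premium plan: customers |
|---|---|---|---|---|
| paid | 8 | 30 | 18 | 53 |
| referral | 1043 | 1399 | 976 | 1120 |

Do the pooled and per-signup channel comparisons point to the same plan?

Yes

Paid: Plan X 8/30 = 26.7%, the Premium plan 18/53 = 34.0% → the Premium plan
Referral: Plan X 1043/1399 = 74.6%, the Premium plan 976/1120 = 87.1% → the Premium plan
Overall: Plan X 1051/1429 = 73.5%, the Premium plan 994/1173 = 84.7% → the Premium plan
The Premium plan wins overall and in every signup group — no reversal.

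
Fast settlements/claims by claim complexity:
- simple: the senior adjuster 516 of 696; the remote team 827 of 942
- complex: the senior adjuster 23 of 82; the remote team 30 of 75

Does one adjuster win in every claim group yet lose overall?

No

Simple: the senior adjuster 516/696 = 74.1%, the remote team 827/942 = 87.8% → the remote team
Complex: the senior adjuster 23/82 = 28.0%, the remote team 30/75 = 40.0% → the remote team
Overall: the senior adjuster 539/778 = 69.3%, the remote team 857/1017 = 84.3% → the remote team
The remote team wins overall and in every claim group — no reversal.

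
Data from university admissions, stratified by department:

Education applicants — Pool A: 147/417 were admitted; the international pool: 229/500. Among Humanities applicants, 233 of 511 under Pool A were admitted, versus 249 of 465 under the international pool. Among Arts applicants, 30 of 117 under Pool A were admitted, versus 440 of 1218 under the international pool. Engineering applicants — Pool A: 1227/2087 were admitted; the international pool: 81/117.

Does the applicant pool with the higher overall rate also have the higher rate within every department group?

No

Education: Pool A 147/417 = 35.3%, the international pool 229/500 = 45.8% → the international pool
Humanities: Pool A 233/511 = 45.6%, the international pool 249/465 = 53.5% → the international pool
Arts: Pool A 30/117 = 25.6%, the international pool 440/1218 = 36.1% → the international pool
Engineering: Pool A 1227/2087 = 58.8%, the international pool 81/117 = 69.2% → the international pool
Overall: Pool A 1637/3132 = 52.3%, the international pool 999/2300 = 43.4% → Pool A
The international pool wins each department group but Pool A wins overall — the comparison reverses. The international pool's applicants skew toward Arts, which has a lower base rate.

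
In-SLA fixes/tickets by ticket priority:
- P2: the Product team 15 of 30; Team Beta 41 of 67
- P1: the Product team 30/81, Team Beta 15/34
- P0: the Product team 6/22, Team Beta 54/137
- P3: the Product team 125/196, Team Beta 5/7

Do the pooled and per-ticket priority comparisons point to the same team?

P2: the Product team 15/30 = 50.0%, Team Beta 41/67 = 61.2% → Team Beta
P1: the Product team 30/81 = 37.0%, Team Beta 15/34 = 44.1% → Team Beta
P0: the Product team 6/22 = 27.3%, Team Beta 54/137 = 39.4% → Team Beta
P3: the Product team 125/196 = 63.8%, Team Beta 5/7 = 71.4% → Team Beta
Overall: the Product team 176/329 = 53.5%, Team Beta 115/245 = 46.9% → the Product team
Team Beta wins each ticket group but the Product team wins overall — the comparison reverses. Team Beta's tickets skew toward P0, which has a lower base rate.

No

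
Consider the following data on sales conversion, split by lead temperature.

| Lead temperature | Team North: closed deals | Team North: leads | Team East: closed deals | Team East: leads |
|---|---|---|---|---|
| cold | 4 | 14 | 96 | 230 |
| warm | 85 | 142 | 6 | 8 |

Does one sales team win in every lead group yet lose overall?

Yes

Cold: Team North 4/14 = 28.6%, Team East 96/230 = 41.7% → Team East
Warm: Team North 85/142 = 59.9%, Team East 6/8 = 75.0% → Team East
Overall: Team North 89/156 = 57.1%, Team East 102/238 = 42.9% → Team North
Team East wins each lead group but Team North wins overall — the comparison reverses. Team East's leads skew toward cold, which has a lower base rate.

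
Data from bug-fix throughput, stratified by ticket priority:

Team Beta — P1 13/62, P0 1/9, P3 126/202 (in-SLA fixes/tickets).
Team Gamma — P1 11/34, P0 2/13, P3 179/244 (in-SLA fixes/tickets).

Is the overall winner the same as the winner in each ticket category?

P1: Team Beta 13/62 = 21.0%, Team Gamma 11/34 = 32.4% → Team Gamma
P0: Team Beta 1/9 = 11.1%, Team Gamma 2/13 = 15.4% → Team Gamma
P3: Team Beta 126/202 = 62.4%, Team Gamma 179/244 = 73.4% → Team Gamma
Overall: Team Beta 140/273 = 51.3%, Team Gamma 192/291 = 66.0% → Team Gamma
Team Gamma wins overall and in every ticket group — no reversal.

Yes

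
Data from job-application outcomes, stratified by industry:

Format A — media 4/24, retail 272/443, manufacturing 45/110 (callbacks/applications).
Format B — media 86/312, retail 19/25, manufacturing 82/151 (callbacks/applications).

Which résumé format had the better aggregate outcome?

Media: Format A 4/24 = 16.7%, Format B 86/312 = 27.6% → Format B
Retail: Format A 272/443 = 61.4%, Format B 19/25 = 76.0% → Format B
Manufacturing: Format A 45/110 = 40.9%, Format B 82/151 = 54.3% → Format B
Overall: Format A 321/577 = 55.6%, Format B 187/488 = 38.3% → Format A
(Format B wins every industry group but Format A wins overall — Format B's applications skew toward the low-rate media group.)

Format A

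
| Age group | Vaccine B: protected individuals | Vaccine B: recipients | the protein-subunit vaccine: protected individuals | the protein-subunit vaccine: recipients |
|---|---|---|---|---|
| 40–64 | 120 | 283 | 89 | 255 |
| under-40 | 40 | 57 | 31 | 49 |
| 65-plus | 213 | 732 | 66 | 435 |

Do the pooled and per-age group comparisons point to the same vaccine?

40–64: Vaccine B 120/283 = 42.4%, the protein-subunit vaccine 89/255 = 34.9% → Vaccine B
Under-40: Vaccine B 40/57 = 70.2%, the protein-subunit vaccine 31/49 = 63.3% → Vaccine B
65-plus: Vaccine B 213/732 = 29.1%, the protein-subunit vaccine 66/435 = 15.2% → Vaccine B
Overall: Vaccine B 373/1072 = 34.8%, the protein-subunit vaccine 186/739 = 25.2% → Vaccine B
Vaccine B wins overall and in every age group — no reversal.

Yes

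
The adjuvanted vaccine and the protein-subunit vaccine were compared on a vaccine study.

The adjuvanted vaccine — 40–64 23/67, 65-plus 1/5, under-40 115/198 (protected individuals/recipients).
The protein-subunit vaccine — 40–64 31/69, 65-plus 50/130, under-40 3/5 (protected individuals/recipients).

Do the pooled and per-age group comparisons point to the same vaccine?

No

40–64: the adjuvanted vaccine 23/67 = 34.3%, the protein-subunit vaccine 31/69 = 44.9% → the protein-subunit vaccine
65-plus: the adjuvanted vaccine 1/5 = 20.0%, the protein-subunit vaccine 50/130 = 38.5% → the protein-subunit vaccine
Under-40: the adjuvanted vaccine 115/198 = 58.1%, the protein-subunit vaccine 3/5 = 60.0% → the protein-subunit vaccine
Overall: the adjuvanted vaccine 139/270 = 51.5%, the protein-subunit vaccine 84/204 = 41.2% → the adjuvanted vaccine
The protein-subunit vaccine wins each age group but the adjuvanted vaccine wins overall — the comparison reverses. The protein-subunit vaccine's recipients skew toward 65-plus, which has a lower base rate.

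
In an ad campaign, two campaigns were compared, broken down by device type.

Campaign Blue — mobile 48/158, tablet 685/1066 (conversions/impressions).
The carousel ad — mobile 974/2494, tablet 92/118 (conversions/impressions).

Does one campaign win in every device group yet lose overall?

Mobile: Campaign Blue 48/158 = 30.4%, the carousel ad 974/2494 = 39.1% → the carousel ad
Tablet: Campaign Blue 685/1066 = 64.3%, the carousel ad 92/118 = 78.0% → the carousel ad
Overall: Campaign Blue 733/1224 = 59.9%, the carousel ad 1066/2612 = 40.8% → Campaign Blue
The carousel ad wins each device group but Campaign Blue wins overall — the comparison reverses. The carousel ad's impressions skew toward mobile, which has a lower base rate.

Yes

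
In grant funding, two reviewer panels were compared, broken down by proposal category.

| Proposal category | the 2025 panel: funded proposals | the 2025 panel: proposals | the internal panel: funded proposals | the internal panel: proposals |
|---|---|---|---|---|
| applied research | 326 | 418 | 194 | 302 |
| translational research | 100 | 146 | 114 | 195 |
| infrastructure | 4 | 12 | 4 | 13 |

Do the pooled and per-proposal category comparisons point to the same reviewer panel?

Yes

Applied research: the 2025 panel 326/418 = 78.0%, the internal panel 194/302 = 64.2% → the 2025 panel
Translational research: the 2025 panel 100/146 = 68.5%, the internal panel 114/195 = 58.5% → the 2025 panel
Infrastructure: the 2025 panel 4/12 = 33.3%, the internal panel 4/13 = 30.8% → the 2025 panel
Overall: the 2025 panel 430/576 = 74.7%, the internal panel 312/510 = 61.2% → the 2025 panel
The 2025 panel wins overall and in every proposal group — no reversal.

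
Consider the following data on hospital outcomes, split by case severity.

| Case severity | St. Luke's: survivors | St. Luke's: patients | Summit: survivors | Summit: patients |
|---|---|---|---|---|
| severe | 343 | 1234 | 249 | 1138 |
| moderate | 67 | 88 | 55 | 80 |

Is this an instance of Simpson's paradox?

Severe: St. Luke's 343/1234 = 27.8%, Summit 249/1138 = 21.9% → St. Luke's
Moderate: St. Luke's 67/88 = 76.1%, Summit 55/80 = 68.8% → St. Luke's
Overall: St. Luke's 410/1322 = 31.0%, Summit 304/1218 = 25.0% → St. Luke's
St. Luke's wins overall and in every case group — no reversal.

No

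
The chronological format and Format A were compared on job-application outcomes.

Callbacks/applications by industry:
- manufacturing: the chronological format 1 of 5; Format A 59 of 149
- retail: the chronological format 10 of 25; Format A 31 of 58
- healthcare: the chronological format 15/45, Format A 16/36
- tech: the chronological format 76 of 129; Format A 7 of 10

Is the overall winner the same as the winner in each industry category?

Manufacturing: the chronological format 1/5 = 20.0%, Format A 59/149 = 39.6% → Format A
Retail: the chronological format 10/25 = 40.0%, Format A 31/58 = 53.4% → Format A
Healthcare: the chronological format 15/45 = 33.3%, Format A 16/36 = 44.4% → Format A
Tech: the chronological format 76/129 = 58.9%, Format A 7/10 = 70.0% → Format A
Overall: the chronological format 102/204 = 50.0%, Format A 113/253 = 44.7% → the chronological format
Format A wins each industry group but the chronological format wins overall — the comparison reverses. Format A's applications skew toward manufacturing, which has a lower base rate.

No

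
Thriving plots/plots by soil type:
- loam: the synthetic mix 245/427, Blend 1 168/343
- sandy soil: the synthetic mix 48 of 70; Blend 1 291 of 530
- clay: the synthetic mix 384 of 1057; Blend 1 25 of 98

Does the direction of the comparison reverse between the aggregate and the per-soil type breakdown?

Loam: the synthetic mix 245/427 = 57.4%, Blend 1 168/343 = 49.0% → the synthetic mix
Sandy soil: the synthetic mix 48/70 = 68.6%, Blend 1 291/530 = 54.9% → the synthetic mix
Clay: the synthetic mix 384/1057 = 36.3%, Blend 1 25/98 = 25.5% → the synthetic mix
Overall: the synthetic mix 677/1554 = 43.6%, Blend 1 484/971 = 49.8% → Blend 1
The synthetic mix wins each soil group but Blend 1 wins overall — the comparison reverses. The synthetic mix's plots skew toward clay, which has a lower base rate.

Yes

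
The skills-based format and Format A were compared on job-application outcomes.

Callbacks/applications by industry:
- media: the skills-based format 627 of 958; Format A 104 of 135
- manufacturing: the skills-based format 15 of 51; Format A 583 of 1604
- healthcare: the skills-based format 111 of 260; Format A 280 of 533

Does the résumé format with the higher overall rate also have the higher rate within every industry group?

Media: the skills-based format 627/958 = 65.4%, Format A 104/135 = 77.0% → Format A
Manufacturing: the skills-based format 15/51 = 29.4%, Format A 583/1604 = 36.3% → Format A
Healthcare: the skills-based format 111/260 = 42.7%, Format A 280/533 = 52.5% → Format A
Overall: the skills-based format 753/1269 = 59.3%, Format A 967/2272 = 42.6% → the skills-based format
Format A wins each industry group but the skills-based format wins overall — the comparison reverses. Format A's applications skew toward manufacturing, which has a lower base rate.

No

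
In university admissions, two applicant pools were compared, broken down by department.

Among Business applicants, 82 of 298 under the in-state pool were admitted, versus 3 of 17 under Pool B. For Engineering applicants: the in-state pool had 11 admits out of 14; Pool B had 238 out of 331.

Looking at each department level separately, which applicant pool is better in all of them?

Business: the in-state pool 82/298 = 27.5%, Pool B 3/17 = 17.6% → the in-state pool
Engineering: the in-state pool 11/14 = 78.6%, Pool B 238/331 = 71.9% → the in-state pool
The in-state pool has the higher rate in both groups.

the in-state pool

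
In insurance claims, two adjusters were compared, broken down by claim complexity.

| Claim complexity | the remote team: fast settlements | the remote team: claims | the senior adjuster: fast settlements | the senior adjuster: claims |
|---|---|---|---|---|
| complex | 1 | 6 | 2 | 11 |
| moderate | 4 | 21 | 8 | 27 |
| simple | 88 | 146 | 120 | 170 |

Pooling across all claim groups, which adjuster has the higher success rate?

Complex: the remote team 1/6 = 16.7%, the senior adjuster 2/11 = 18.2% → the senior adjuster
Moderate: the remote team 4/21 = 19.0%, the senior adjuster 8/27 = 29.6% → the senior adjuster
Simple: the remote team 88/146 = 60.3%, the senior adjuster 120/170 = 70.6% → the senior adjuster
Overall: the remote team 93/173 = 53.8%, the senior adjuster 130/208 = 62.5% → the senior adjuster

the senior adjuster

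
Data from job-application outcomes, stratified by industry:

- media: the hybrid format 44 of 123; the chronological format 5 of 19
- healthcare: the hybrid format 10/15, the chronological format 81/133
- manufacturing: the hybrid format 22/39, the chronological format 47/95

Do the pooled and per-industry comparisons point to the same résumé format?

No

Media: the hybrid format 44/123 = 35.8%, the chronological format 5/19 = 26.3% → the hybrid format
Healthcare: the hybrid format 10/15 = 66.7%, the chronological format 81/133 = 60.9% → the hybrid format
Manufacturing: the hybrid format 22/39 = 56.4%, the chronological format 47/95 = 49.5% → the hybrid format
Overall: the hybrid format 76/177 = 42.9%, the chronological format 133/247 = 53.8% → the chronological format
The hybrid format wins each industry group but the chronological format wins overall — the comparison reverses. The hybrid format's applications skew toward media, which has a lower base rate.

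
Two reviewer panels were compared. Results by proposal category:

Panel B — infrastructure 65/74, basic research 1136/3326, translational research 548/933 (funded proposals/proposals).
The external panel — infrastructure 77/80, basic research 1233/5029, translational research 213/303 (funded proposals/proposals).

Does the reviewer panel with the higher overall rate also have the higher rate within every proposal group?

Infrastructure: Panel B 65/74 = 87.8%, the external panel 77/80 = 96.2% → the external panel
Basic research: Panel B 1136/3326 = 34.2%, the external panel 1233/5029 = 24.5% → Panel B
Translational research: Panel B 548/933 = 58.7%, the external panel 213/303 = 70.3% → the external panel
Overall: Panel B 1749/4333 = 40.4%, the external panel 1523/5412 = 28.1% → Panel B
Neither sweeps: Panel B wins 1 of 3 groups, the external panel wins 2. Panel B wins overall but not every group — no Simpson reversal.

No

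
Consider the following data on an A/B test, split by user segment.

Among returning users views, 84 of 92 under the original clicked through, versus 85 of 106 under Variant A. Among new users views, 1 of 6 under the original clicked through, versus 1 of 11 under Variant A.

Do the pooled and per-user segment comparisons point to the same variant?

Yes

Returning users: the original 84/92 = 91.3%, Variant A 85/106 = 80.2% → the original
New users: the original 1/6 = 16.7%, Variant A 1/11 = 9.1% → the original
Overall: the original 85/98 = 86.7%, Variant A 86/117 = 73.5% → the original
The original wins overall and in every user group — no reversal.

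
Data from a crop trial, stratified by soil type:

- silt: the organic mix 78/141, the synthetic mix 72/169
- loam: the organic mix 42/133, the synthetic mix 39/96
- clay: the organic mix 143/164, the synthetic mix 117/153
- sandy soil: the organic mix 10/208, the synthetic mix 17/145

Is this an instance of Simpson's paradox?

No

Silt: the organic mix 78/141 = 55.3%, the synthetic mix 72/169 = 42.6% → the organic mix
Loam: the organic mix 42/133 = 31.6%, the synthetic mix 39/96 = 40.6% → the synthetic mix
Clay: the organic mix 143/164 = 87.2%, the synthetic mix 117/153 = 76.5% → the organic mix
Sandy soil: the organic mix 10/208 = 4.8%, the synthetic mix 17/145 = 11.7% → the synthetic mix
Overall: the organic mix 273/646 = 42.3%, the synthetic mix 245/563 = 43.5% → the synthetic mix
Neither sweeps: the organic mix wins 2 of 4 groups, the synthetic mix wins 2. The synthetic mix wins overall but not every group — no Simpson reversal.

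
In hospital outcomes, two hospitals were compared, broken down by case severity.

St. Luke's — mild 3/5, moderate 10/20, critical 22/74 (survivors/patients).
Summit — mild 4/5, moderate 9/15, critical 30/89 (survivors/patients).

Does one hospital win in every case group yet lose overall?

Mild: St. Luke's 3/5 = 60.0%, Summit 4/5 = 80.0% → Summit
Moderate: St. Luke's 10/20 = 50.0%, Summit 9/15 = 60.0% → Summit
Critical: St. Luke's 22/74 = 29.7%, Summit 30/89 = 33.7% → Summit
Overall: St. Luke's 35/99 = 35.4%, Summit 43/109 = 39.4% → Summit
Summit wins overall and in every case group — no reversal.

No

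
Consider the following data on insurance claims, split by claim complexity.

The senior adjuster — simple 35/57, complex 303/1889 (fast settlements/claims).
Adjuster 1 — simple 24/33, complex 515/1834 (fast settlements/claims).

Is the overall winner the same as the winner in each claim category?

Simple: the senior adjuster 35/57 = 61.4%, Adjuster 1 24/33 = 72.7% → Adjuster 1
Complex: the senior adjuster 303/1889 = 16.0%, Adjuster 1 515/1834 = 28.1% → Adjuster 1
Overall: the senior adjuster 338/1946 = 17.4%, Adjuster 1 539/1867 = 28.9% → Adjuster 1
Adjuster 1 wins overall and in every claim group — no reversal.

Yes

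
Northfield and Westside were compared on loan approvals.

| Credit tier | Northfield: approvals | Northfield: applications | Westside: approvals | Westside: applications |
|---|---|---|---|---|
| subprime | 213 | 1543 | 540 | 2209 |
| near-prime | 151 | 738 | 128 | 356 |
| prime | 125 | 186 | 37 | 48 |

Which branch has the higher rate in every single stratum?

Westside

Subprime: Northfield 213/1543 = 13.8%, Westside 540/2209 = 24.4% → Westside
Near-prime: Northfield 151/738 = 20.5%, Westside 128/356 = 36.0% → Westside
Prime: Northfield 125/186 = 67.2%, Westside 37/48 = 77.1% → Westside
Westside has the higher rate in all 3 groups.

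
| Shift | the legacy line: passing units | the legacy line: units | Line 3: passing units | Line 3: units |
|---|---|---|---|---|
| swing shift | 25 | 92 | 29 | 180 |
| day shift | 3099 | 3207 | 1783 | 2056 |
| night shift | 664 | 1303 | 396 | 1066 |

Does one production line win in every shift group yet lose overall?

Swing shift: the legacy line 25/92 = 27.2%, Line 3 29/180 = 16.1% → the legacy line
Day shift: the legacy line 3099/3207 = 96.6%, Line 3 1783/2056 = 86.7% → the legacy line
Night shift: the legacy line 664/1303 = 51.0%, Line 3 396/1066 = 37.1% → the legacy line
Overall: the legacy line 3788/4602 = 82.3%, Line 3 2208/3302 = 66.9% → the legacy line
The legacy line wins overall and in every shift group — no reversal.

No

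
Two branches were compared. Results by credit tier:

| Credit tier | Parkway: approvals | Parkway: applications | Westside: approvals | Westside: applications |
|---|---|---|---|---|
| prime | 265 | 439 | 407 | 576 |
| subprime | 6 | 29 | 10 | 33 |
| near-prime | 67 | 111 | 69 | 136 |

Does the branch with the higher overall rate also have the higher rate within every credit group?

Prime: Parkway 265/439 = 60.4%, Westside 407/576 = 70.7% → Westside
Subprime: Parkway 6/29 = 20.7%, Westside 10/33 = 30.3% → Westside
Near-prime: Parkway 67/111 = 60.4%, Westside 69/136 = 50.7% → Parkway
Overall: Parkway 338/579 = 58.4%, Westside 486/745 = 65.2% → Westside
Neither sweeps: Parkway wins 1 of 3 groups, Westside wins 2. Westside wins overall but not every group — no Simpson reversal.

No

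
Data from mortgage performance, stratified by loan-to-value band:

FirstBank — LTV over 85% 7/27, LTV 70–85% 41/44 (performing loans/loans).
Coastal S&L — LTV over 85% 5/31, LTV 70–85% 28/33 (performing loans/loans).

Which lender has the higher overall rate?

FirstBank

LTV over 85%: FirstBank 7/27 = 25.9%, Coastal S&L 5/31 = 16.1% → FirstBank
LTV 70–85%: FirstBank 41/44 = 93.2%, Coastal S&L 28/33 = 84.8% → FirstBank
Overall: FirstBank 48/71 = 67.6%, Coastal S&L 33/64 = 51.6% → FirstBank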